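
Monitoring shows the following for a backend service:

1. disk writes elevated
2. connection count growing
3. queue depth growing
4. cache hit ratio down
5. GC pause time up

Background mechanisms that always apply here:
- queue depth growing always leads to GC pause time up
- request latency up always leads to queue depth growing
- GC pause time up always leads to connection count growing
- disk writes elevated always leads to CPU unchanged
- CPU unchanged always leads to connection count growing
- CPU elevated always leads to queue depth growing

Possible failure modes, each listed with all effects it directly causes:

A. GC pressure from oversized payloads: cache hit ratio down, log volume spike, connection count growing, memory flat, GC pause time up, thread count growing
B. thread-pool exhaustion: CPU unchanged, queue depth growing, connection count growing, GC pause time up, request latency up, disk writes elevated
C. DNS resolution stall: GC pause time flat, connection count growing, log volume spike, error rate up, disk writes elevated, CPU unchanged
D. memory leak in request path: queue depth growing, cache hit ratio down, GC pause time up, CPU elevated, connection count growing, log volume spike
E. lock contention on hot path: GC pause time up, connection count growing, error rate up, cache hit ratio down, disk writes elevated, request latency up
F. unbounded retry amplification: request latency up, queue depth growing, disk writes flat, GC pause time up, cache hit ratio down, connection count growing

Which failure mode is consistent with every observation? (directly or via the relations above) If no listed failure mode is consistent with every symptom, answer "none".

E

Testing each hypothesis:
(A) GC pressure from oversized payloads — does not account for disk writes elevated, queue depth growing
(B) thread-pool exhaustion — disk writes elevated +; connection count growing +; queue depth growing +; cache hit ratio down -; GC pause time up +
(C) DNS resolution stall — fails on queue depth growing, cache hit ratio down, GC pause time up (predicts GC pause time flat, not GC pause time up)
(D) memory leak in request path — disk writes elevated -; connection count growing +; queue depth growing +; cache hit ratio down +; GC pause time up +
(E) lock contention on hot path — disk writes elevated +; connection count growing +; queue depth growing + (via request latency up → queue depth growing); cache hit ratio down +; GC pause time up +
(F) unbounded retry amplification — fails on disk writes elevated (predicts disk writes flat, not disk writes elevated)
(E) is the only candidate with no mismatches.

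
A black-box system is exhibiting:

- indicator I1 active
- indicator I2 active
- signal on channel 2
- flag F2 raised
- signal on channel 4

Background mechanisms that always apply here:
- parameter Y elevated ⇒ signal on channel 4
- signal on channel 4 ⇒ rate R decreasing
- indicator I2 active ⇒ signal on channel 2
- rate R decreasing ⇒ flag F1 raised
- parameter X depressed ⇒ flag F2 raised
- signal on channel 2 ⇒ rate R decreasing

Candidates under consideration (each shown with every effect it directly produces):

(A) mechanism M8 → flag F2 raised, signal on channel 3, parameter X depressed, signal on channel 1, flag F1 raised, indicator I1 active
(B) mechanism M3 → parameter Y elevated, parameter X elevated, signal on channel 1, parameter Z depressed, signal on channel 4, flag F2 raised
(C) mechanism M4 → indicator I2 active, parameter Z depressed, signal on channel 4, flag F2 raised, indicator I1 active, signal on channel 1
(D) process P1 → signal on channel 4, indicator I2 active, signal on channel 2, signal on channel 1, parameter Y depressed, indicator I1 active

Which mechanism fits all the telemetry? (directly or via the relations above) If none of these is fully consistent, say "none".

C

Checking each candidate against the observations:
(A) mechanism M8 — indicator I1 active match; indicator I2 active miss; signal on channel 2 miss; flag F2 raised match; signal on channel 4 miss
(B) mechanism M3 — does not account for indicator I1 active, indicator I2 active, signal on channel 2
(C) mechanism M4 — indicator I1 active match; indicator I2 active match; signal on channel 2 match (through indicator I2 active → signal on channel 2); flag F2 raised match; signal on channel 4 match
(D) process P1 — indicator I1 active match; indicator I2 active match; signal on channel 2 match; flag F2 raised miss; signal on channel 4 match
(C) alone accounts for all the evidence.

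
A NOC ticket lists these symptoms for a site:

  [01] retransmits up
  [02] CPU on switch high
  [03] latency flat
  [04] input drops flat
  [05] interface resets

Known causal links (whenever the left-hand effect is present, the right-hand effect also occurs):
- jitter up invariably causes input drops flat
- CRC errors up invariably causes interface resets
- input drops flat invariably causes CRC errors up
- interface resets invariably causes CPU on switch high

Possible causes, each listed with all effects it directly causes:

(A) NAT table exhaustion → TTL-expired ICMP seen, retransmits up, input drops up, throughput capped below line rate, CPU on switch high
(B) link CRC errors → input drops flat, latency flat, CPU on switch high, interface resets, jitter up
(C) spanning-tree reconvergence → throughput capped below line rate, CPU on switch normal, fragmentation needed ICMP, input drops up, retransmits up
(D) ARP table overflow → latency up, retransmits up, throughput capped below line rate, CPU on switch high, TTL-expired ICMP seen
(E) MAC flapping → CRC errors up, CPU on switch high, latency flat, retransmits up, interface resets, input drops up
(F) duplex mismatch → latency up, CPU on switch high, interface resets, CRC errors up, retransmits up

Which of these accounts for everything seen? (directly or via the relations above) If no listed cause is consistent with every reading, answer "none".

none

Testing each hypothesis:
(A) NAT table exhaustion — retransmits up +; CPU on switch high +; latency flat -; input drops flat -; interface resets -
(B) link CRC errors — retransmits up -; CPU on switch high +; latency flat +; input drops flat +; interface resets +
(C) spanning-tree reconvergence — fails on CPU on switch high, latency flat, input drops flat, interface resets (predicts CPU on switch normal, not CPU on switch high; predicts input drops up, not input drops flat)
(D) ARP table overflow — retransmits up +; CPU on switch high +; latency flat -; input drops flat -; interface resets -
(E) MAC flapping — fails on input drops flat (predicts input drops up, not input drops flat)
(F) duplex mismatch — retransmits up +; CPU on switch high +; latency flat -; input drops flat -; interface resets +
Every candidate fails on at least one observation.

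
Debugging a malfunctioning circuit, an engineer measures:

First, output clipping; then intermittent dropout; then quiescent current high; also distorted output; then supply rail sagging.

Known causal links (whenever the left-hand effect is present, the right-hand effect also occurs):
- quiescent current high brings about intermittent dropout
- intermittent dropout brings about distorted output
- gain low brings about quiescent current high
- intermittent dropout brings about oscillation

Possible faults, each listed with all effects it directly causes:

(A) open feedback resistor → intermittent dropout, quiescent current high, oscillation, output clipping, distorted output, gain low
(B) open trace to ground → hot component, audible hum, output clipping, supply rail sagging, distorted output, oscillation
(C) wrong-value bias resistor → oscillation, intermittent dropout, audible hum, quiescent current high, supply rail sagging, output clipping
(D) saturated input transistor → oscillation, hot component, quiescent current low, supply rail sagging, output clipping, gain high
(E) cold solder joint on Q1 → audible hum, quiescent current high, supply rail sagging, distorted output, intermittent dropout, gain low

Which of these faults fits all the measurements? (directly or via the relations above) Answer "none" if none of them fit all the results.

Testing each hypothesis:
(A) open feedback resistor — does not account for supply rail sagging
(B) open trace to ground — does not account for intermittent dropout, quiescent current high
(C) wrong-value bias resistor — accounts for every observation (distorted output by intermittent dropout → distorted output)
(D) saturated input transistor — output clipping ✓; intermittent dropout ✗; quiescent current high ✗; distorted output ✗; supply rail sagging ✓
(E) cold solder joint on Q1 — does not account for output clipping
(C) is the only candidate with no mismatches.

C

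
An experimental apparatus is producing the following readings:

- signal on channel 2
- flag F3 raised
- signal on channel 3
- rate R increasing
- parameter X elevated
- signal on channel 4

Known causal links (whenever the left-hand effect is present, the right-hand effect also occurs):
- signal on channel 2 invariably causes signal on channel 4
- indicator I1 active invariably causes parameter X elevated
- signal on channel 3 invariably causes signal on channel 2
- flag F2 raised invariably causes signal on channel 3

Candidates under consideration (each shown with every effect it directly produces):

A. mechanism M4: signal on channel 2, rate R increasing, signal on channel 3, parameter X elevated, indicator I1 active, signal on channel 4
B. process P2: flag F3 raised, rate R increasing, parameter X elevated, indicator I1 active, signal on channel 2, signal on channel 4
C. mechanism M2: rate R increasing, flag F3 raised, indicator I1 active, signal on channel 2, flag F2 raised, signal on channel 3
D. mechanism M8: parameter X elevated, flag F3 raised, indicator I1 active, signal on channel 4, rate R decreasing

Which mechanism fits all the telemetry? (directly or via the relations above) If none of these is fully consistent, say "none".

Checking each candidate against the observations:
(A) mechanism M4 — signal on channel 2 yes; flag F3 raised NO; signal on channel 3 yes; rate R increasing yes; parameter X elevated yes; signal on channel 4 yes
(B) process P2 — does not account for signal on channel 3
(C) mechanism M2 — accounts for every observation (parameter X elevated by indicator I1 active → parameter X elevated)
(D) mechanism M8 — fails on signal on channel 2, signal on channel 3, rate R increasing (predicts rate R decreasing, not rate R increasing)
(C) is the only candidate with no mismatches.

C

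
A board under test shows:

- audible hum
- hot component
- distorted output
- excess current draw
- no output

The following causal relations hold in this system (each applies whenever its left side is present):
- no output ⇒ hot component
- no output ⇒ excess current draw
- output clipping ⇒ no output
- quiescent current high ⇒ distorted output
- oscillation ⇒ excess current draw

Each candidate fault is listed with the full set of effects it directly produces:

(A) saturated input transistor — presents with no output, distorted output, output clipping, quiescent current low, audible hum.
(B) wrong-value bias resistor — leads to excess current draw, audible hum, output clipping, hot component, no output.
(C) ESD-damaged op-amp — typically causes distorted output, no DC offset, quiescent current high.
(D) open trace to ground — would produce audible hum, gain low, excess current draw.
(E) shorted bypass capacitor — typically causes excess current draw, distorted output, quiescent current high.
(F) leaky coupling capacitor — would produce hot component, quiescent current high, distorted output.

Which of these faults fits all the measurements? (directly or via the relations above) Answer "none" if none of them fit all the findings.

A

Per-candidate check:
(A) saturated input transistor — audible hum ✓; hot component ✓ (via no output → hot component); distorted output ✓; excess current draw ✓ (via no output → excess current draw); no output ✓
(B) wrong-value bias resistor — does not account for distorted output
(C) ESD-damaged op-amp — audible hum ✗; hot component ✗; distorted output ✓; excess current draw ✗; no output ✗
(D) open trace to ground — does not account for hot component, distorted output, no output
(E) shorted bypass capacitor — audible hum ✗; hot component ✗; distorted output ✓; excess current draw ✓; no output ✗
(F) leaky coupling capacitor — does not account for audible hum, excess current draw, no output
Only (A) is consistent with every observation.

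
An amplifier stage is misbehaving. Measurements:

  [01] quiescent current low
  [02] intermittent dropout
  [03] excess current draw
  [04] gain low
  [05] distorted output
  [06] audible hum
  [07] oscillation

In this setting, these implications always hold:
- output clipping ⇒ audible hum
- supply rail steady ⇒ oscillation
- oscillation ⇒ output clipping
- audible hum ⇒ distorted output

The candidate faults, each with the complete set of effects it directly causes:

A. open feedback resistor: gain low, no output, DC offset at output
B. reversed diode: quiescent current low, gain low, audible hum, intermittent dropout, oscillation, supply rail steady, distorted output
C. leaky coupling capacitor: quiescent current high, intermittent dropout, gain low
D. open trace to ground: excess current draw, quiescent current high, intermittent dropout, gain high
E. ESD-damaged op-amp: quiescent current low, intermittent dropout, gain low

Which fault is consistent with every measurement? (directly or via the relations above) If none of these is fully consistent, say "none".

none

For each candidate, compare predicted effects to what was observed:
(A) open feedback resistor — does not account for quiescent current low, intermittent dropout, excess current draw, distorted output, audible hum, oscillation
(B) reversed diode — quiescent current low yes; intermittent dropout yes; excess current draw NO; gain low yes; distorted output yes; audible hum yes; oscillation yes
(C) leaky coupling capacitor — quiescent current low NO; intermittent dropout yes; excess current draw NO; gain low yes; distorted output NO; audible hum NO; oscillation NO
(D) open trace to ground — fails on quiescent current low, gain low, distorted output, audible hum, oscillation (predicts quiescent current high, not quiescent current low; predicts gain high, not gain low)
(E) ESD-damaged op-amp — does not account for excess current draw, distorted output, audible hum, oscillation
None of the listed candidates fits everything.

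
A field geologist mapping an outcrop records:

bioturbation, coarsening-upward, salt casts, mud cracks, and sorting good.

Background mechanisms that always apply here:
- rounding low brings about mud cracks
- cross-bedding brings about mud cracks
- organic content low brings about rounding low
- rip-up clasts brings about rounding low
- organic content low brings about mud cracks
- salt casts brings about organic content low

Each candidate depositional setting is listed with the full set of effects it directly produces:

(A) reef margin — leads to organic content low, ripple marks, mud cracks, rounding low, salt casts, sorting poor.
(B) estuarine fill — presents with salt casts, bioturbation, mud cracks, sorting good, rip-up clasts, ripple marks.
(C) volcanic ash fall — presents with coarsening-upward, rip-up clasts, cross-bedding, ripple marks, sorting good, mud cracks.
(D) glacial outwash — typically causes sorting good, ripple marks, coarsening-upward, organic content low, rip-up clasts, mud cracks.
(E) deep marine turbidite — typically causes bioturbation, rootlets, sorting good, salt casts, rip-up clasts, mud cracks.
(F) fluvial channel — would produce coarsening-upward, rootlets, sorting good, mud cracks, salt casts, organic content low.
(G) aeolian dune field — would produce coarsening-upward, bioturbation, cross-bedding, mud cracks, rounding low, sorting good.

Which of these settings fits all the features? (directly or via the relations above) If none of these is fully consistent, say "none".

For each candidate, compare predicted effects to what was observed:
(A) reef margin — bioturbation -; coarsening-upward -; salt casts +; mud cracks +; sorting good -
(B) estuarine fill — bioturbation +; coarsening-upward -; salt casts +; mud cracks +; sorting good +
(C) volcanic ash fall — bioturbation -; coarsening-upward +; salt casts -; mud cracks +; sorting good +
(D) glacial outwash — does not account for bioturbation, salt casts
(E) deep marine turbidite — bioturbation +; coarsening-upward -; salt casts +; mud cracks +; sorting good +
(F) fluvial channel — bioturbation -; coarsening-upward +; salt casts +; mud cracks +; sorting good +
(G) aeolian dune field — bioturbation +; coarsening-upward +; salt casts -; mud cracks +; sorting good +
No candidate is consistent with all observations.

none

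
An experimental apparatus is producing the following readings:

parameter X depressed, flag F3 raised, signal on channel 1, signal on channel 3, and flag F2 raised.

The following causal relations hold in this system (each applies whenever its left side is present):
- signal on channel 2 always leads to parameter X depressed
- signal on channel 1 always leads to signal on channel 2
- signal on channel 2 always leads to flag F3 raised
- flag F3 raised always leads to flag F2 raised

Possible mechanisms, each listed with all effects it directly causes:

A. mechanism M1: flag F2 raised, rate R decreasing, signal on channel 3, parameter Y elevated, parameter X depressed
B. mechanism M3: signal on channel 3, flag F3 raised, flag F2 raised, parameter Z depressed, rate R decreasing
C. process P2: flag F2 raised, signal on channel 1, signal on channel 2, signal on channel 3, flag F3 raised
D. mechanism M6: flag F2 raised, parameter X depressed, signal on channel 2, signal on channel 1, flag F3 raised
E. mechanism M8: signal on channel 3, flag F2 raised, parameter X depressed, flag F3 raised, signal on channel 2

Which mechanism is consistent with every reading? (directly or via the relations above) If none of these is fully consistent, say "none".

Testing each hypothesis:
(A) mechanism M1 — parameter X depressed ✓; flag F3 raised ✗; signal on channel 1 ✗; signal on channel 3 ✓; flag F2 raised ✓
(B) mechanism M3 — parameter X depressed ✗; flag F3 raised ✓; signal on channel 1 ✗; signal on channel 3 ✓; flag F2 raised ✓
(C) process P2 — parameter X depressed ✓ (via signal on channel 2 → parameter X depressed); flag F3 raised ✓; signal on channel 1 ✓; signal on channel 3 ✓; flag F2 raised ✓
(D) mechanism M6 — does not account for signal on channel 3
(E) mechanism M8 — parameter X depressed ✓; flag F3 raised ✓; signal on channel 1 ✗; signal on channel 3 ✓; flag F2 raised ✓
(C) alone accounts for all the evidence.

C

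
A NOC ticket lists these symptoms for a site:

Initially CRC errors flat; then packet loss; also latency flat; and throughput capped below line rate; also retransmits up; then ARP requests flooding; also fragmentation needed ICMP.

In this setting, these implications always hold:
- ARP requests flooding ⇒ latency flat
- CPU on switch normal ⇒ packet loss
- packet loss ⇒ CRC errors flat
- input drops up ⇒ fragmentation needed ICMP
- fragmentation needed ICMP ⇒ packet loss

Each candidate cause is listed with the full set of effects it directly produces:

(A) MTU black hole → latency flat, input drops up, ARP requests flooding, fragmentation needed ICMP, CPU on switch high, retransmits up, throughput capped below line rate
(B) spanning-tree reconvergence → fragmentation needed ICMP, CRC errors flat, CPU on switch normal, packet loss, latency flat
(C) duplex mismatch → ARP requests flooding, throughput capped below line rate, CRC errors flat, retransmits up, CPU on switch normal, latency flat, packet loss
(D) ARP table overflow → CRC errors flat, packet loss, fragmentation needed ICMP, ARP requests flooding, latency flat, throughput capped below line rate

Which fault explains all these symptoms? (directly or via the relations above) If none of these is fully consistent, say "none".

A

Checking each candidate against the observations:
(A) MTU black hole — CRC errors flat yes (via fragmentation needed ICMP → packet loss → CRC errors flat); packet loss yes (via fragmentation needed ICMP → packet loss); latency flat yes; throughput capped below line rate yes; retransmits up yes; ARP requests flooding yes; fragmentation needed ICMP yes
(B) spanning-tree reconvergence — CRC errors flat yes; packet loss yes; latency flat yes; throughput capped below line rate NO; retransmits up NO; ARP requests flooding NO; fragmentation needed ICMP yes
(C) duplex mismatch — CRC errors flat yes; packet loss yes; latency flat yes; throughput capped below line rate yes; retransmits up yes; ARP requests flooding yes; fragmentation needed ICMP NO
(D) ARP table overflow — CRC errors flat yes; packet loss yes; latency flat yes; throughput capped below line rate yes; retransmits up NO; ARP requests flooding yes; fragmentation needed ICMP yes
Only (A) is consistent with every observation.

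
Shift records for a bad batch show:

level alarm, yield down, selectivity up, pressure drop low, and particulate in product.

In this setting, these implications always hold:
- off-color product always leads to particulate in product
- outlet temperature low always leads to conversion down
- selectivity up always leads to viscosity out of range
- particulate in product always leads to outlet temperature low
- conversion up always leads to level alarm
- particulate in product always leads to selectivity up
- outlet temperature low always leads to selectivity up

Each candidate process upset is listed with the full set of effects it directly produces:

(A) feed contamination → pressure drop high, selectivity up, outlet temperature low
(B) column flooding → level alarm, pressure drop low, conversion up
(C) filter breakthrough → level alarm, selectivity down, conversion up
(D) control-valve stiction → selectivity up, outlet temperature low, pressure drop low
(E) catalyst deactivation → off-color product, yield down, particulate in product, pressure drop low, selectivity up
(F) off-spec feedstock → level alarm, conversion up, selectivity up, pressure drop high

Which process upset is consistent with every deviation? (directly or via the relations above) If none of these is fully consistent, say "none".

none

Testing each hypothesis:
(A) feed contamination — fails on level alarm, yield down, pressure drop low, particulate in product (predicts pressure drop high, not pressure drop low)
(B) column flooding — does not account for yield down, selectivity up, particulate in product
(C) filter breakthrough — fails on yield down, selectivity up, pressure drop low, particulate in product (predicts selectivity down, not selectivity up)
(D) control-valve stiction — does not account for level alarm, yield down, particulate in product
(E) catalyst deactivation — does not account for level alarm
(F) off-spec feedstock — level alarm +; yield down -; selectivity up +; pressure drop low -; particulate in product -
Every candidate fails on at least one observation.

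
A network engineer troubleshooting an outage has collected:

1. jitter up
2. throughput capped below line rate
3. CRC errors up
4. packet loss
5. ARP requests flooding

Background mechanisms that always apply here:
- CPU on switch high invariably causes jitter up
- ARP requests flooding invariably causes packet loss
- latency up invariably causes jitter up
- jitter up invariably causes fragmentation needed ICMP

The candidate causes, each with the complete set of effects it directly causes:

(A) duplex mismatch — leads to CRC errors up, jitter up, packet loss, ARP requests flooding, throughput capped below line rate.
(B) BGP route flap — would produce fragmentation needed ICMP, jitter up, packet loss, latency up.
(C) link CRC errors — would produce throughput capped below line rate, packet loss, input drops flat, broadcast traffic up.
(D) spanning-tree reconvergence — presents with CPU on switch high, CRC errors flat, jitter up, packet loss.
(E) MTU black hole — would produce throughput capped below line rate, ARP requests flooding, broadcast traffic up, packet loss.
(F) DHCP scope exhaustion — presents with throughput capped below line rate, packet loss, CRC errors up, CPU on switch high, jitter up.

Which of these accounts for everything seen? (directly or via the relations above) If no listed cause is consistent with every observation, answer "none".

A

For each candidate, compare predicted effects to what was observed:
(A) duplex mismatch — jitter up ✓; throughput capped below line rate ✓; CRC errors up ✓; packet loss ✓; ARP requests flooding ✓
(B) BGP route flap — jitter up ✓; throughput capped below line rate ✗; CRC errors up ✗; packet loss ✓; ARP requests flooding ✗
(C) link CRC errors — jitter up ✗; throughput capped below line rate ✓; CRC errors up ✗; packet loss ✓; ARP requests flooding ✗
(D) spanning-tree reconvergence — jitter up ✓; throughput capped below line rate ✗; CRC errors up ✗; packet loss ✓; ARP requests flooding ✗
(E) MTU black hole — does not account for jitter up, CRC errors up
(F) DHCP scope exhaustion — does not account for ARP requests flooding
(A) alone accounts for all the evidence.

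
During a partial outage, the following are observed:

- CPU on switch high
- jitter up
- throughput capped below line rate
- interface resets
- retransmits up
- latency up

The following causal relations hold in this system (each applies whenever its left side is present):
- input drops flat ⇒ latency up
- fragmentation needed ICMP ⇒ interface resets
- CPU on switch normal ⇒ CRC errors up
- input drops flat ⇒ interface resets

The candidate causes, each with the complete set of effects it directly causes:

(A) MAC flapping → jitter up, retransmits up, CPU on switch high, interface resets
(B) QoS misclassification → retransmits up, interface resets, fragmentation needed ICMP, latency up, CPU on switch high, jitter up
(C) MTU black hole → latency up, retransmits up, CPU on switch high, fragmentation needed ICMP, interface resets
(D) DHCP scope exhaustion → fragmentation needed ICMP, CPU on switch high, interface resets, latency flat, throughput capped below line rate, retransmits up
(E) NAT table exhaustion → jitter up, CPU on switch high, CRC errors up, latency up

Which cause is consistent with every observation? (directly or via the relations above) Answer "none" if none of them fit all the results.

none

Testing each hypothesis:
(A) MAC flapping — does not account for throughput capped below line rate, latency up
(B) QoS misclassification — CPU on switch high +; jitter up +; throughput capped below line rate -; interface resets +; retransmits up +; latency up +
(C) MTU black hole — does not account for jitter up, throughput capped below line rate
(D) DHCP scope exhaustion — CPU on switch high +; jitter up -; throughput capped below line rate +; interface resets +; retransmits up +; latency up -
(E) NAT table exhaustion — does not account for throughput capped below line rate, interface resets, retransmits up
None of the listed candidates fits everything.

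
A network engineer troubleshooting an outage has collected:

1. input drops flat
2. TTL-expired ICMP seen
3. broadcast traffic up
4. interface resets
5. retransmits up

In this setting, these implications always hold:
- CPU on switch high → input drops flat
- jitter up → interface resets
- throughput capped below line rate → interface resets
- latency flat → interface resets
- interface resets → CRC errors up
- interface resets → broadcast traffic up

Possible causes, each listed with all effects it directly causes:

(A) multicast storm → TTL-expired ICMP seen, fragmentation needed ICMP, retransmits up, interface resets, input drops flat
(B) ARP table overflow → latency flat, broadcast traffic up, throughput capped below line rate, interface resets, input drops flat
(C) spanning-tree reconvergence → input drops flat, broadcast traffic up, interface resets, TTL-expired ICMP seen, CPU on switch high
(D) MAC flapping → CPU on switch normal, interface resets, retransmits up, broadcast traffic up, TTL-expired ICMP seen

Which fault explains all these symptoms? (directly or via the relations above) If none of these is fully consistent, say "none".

For each candidate, compare predicted effects to what was observed:
(A) multicast storm — accounts for every observation (broadcast traffic up by interface resets → broadcast traffic up)
(B) ARP table overflow — input drops flat +; TTL-expired ICMP seen -; broadcast traffic up +; interface resets +; retransmits up -
(C) spanning-tree reconvergence — input drops flat +; TTL-expired ICMP seen +; broadcast traffic up +; interface resets +; retransmits up -
(D) MAC flapping — input drops flat -; TTL-expired ICMP seen +; broadcast traffic up +; interface resets +; retransmits up +
(A) is the only candidate with no mismatches.

A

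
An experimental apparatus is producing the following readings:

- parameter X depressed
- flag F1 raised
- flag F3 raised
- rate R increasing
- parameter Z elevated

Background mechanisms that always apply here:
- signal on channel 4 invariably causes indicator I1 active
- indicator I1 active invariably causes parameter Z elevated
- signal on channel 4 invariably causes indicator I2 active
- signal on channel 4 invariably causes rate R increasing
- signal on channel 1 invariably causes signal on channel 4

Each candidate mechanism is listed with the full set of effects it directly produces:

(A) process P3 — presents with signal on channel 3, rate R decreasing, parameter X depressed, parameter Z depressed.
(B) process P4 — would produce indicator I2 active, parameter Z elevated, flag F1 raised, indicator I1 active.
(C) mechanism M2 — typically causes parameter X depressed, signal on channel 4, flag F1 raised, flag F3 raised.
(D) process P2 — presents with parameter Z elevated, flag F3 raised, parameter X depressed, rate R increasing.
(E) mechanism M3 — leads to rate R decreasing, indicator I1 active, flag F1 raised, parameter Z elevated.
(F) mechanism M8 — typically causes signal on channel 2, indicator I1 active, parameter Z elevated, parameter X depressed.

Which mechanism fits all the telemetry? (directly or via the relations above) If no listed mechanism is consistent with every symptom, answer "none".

C

Testing each hypothesis:
(A) process P3 — fails on flag F1 raised, flag F3 raised, rate R increasing, parameter Z elevated (predicts rate R decreasing, not rate R increasing; predicts parameter Z depressed, not parameter Z elevated)
(B) process P4 — does not account for parameter X depressed, flag F3 raised, rate R increasing
(C) mechanism M2 — parameter X depressed yes; flag F1 raised yes; flag F3 raised yes; rate R increasing yes (by signal on channel 4 → rate R increasing); parameter Z elevated yes (by signal on channel 4 → indicator I1 active → parameter Z elevated)
(D) process P2 — parameter X depressed yes; flag F1 raised NO; flag F3 raised yes; rate R increasing yes; parameter Z elevated yes
(E) mechanism M3 — parameter X depressed NO; flag F1 raised yes; flag F3 raised NO; rate R increasing NO; parameter Z elevated yes
(F) mechanism M8 — parameter X depressed yes; flag F1 raised NO; flag F3 raised NO; rate R increasing NO; parameter Z elevated yes
(C) alone accounts for all the evidence.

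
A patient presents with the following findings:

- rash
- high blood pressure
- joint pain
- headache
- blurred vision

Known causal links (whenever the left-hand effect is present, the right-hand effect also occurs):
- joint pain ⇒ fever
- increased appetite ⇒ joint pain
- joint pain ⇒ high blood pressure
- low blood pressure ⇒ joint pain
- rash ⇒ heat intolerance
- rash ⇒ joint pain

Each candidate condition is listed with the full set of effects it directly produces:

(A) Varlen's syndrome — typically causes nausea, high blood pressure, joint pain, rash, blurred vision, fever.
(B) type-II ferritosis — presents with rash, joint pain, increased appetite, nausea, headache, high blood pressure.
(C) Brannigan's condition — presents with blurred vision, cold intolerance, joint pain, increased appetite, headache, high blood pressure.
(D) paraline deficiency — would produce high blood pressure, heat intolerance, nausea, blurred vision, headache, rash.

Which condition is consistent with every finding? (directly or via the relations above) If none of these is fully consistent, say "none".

Testing each hypothesis:
(A) Varlen's syndrome — rash yes; high blood pressure yes; joint pain yes; headache NO; blurred vision yes
(B) type-II ferritosis — rash yes; high blood pressure yes; joint pain yes; headache yes; blurred vision NO
(C) Brannigan's condition — rash NO; high blood pressure yes; joint pain yes; headache yes; blurred vision yes
(D) paraline deficiency — accounts for every observation (joint pain through rash → joint pain)
(D) alone accounts for all the evidence.

D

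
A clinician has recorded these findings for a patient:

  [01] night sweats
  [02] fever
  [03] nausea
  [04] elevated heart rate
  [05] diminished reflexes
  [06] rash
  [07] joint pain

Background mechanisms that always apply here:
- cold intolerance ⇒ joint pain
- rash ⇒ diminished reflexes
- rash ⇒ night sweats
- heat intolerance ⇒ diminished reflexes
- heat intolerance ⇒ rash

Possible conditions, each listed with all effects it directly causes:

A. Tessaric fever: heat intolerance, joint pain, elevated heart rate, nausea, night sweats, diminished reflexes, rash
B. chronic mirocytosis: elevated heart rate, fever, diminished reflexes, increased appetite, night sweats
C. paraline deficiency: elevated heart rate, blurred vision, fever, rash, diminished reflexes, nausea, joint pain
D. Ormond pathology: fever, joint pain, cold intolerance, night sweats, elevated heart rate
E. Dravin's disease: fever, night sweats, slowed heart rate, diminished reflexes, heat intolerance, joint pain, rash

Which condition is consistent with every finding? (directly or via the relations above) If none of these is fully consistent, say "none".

C

Checking each candidate against the observations:
(A) Tessaric fever — does not account for fever
(B) chronic mirocytosis — night sweats yes; fever yes; nausea NO; elevated heart rate yes; diminished reflexes yes; rash NO; joint pain NO
(C) paraline deficiency — accounts for every observation (night sweats via rash → night sweats)
(D) Ormond pathology — does not account for nausea, diminished reflexes, rash
(E) Dravin's disease — night sweats yes; fever yes; nausea NO; elevated heart rate NO; diminished reflexes yes; rash yes; joint pain yes
Only (C) is consistent with every observation.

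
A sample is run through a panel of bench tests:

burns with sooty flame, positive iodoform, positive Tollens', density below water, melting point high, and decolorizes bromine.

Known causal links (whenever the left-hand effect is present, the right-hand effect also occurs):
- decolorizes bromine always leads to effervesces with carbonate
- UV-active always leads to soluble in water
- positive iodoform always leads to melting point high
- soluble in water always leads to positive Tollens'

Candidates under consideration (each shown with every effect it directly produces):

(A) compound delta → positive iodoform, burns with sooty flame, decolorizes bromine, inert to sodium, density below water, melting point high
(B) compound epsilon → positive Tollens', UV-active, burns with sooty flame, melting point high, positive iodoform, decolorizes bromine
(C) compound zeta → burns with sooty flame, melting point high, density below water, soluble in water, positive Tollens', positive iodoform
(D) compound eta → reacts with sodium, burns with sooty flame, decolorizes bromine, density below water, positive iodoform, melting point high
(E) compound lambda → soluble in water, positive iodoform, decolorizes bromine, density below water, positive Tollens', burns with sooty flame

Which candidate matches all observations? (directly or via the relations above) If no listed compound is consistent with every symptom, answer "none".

Testing each hypothesis:
(A) compound delta — burns with sooty flame +; positive iodoform +; positive Tollens' -; density below water +; melting point high +; decolorizes bromine +
(B) compound epsilon — burns with sooty flame +; positive iodoform +; positive Tollens' +; density below water -; melting point high +; decolorizes bromine +
(C) compound zeta — burns with sooty flame +; positive iodoform +; positive Tollens' +; density below water +; melting point high +; decolorizes bromine -
(D) compound eta — does not account for positive Tollens'
(E) compound lambda — burns with sooty flame +; positive iodoform +; positive Tollens' +; density below water +; melting point high + (by positive iodoform → melting point high); decolorizes bromine +
(E) is the only candidate with no mismatches.

E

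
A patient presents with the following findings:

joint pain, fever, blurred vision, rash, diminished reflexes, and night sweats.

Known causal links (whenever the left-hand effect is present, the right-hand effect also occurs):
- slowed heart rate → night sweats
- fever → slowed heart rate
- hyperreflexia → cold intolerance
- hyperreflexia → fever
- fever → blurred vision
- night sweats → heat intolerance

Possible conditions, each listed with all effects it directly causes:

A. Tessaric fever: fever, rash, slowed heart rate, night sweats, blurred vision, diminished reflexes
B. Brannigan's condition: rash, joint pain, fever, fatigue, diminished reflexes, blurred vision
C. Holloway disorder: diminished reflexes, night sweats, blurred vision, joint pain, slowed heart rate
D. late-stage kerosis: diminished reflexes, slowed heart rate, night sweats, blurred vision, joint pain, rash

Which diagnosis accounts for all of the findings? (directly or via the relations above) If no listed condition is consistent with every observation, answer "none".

For each candidate, compare predicted effects to what was observed:
(A) Tessaric fever — joint pain ✗; fever ✓; blurred vision ✓; rash ✓; diminished reflexes ✓; night sweats ✓
(B) Brannigan's condition — joint pain ✓; fever ✓; blurred vision ✓; rash ✓; diminished reflexes ✓; night sweats ✓ (via fever → slowed heart rate → night sweats)
(C) Holloway disorder — joint pain ✓; fever ✗; blurred vision ✓; rash ✗; diminished reflexes ✓; night sweats ✓
(D) late-stage kerosis — does not account for fever
Only (B) is consistent with every observation.

B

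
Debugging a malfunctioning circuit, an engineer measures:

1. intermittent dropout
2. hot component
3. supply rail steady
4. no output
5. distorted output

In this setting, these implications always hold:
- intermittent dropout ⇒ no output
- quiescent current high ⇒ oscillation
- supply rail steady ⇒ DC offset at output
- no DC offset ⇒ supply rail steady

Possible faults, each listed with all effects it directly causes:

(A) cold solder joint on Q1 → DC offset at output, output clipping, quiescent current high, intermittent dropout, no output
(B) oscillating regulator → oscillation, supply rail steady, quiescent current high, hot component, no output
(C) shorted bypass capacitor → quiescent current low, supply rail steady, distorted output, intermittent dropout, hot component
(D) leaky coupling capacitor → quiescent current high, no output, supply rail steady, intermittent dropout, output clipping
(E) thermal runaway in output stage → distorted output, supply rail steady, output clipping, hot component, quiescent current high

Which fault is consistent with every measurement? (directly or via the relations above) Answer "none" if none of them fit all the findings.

Testing each hypothesis:
(A) cold solder joint on Q1 — intermittent dropout match; hot component miss; supply rail steady miss; no output match; distorted output miss
(B) oscillating regulator — intermittent dropout miss; hot component match; supply rail steady match; no output match; distorted output miss
(C) shorted bypass capacitor — accounts for every observation (no output through intermittent dropout → no output)
(D) leaky coupling capacitor — does not account for hot component, distorted output
(E) thermal runaway in output stage — does not account for intermittent dropout, no output
(C) is the only candidate with no mismatches.

C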